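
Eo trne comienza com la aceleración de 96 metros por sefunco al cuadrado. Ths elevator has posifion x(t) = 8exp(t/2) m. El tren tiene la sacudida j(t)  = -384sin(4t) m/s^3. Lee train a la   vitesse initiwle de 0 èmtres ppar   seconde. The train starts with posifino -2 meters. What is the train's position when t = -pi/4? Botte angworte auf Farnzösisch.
Pour résoudre ceci, nous devons prendre 3 primitives de notre équation du jerk j(t) = -384·sin(4·t). En prenant ∫j(t)dt et en appliquant a(0) = 96, nous trouvons a(t) = 96·cos(4·t). La primitive de l'accélération, avec v(0) = 0, donne la vitesse: v(t) = 24·sin(4·t). La primitive de la vitesse est la position. En utilisant x(0) = -2, nous obtenons x(t) = 4 - 6·cos(4·t). De l'équation de la position x(t) = 4 - 6·cos(4·t), nous substituons t = -pi/4 pour obtenir x = 10.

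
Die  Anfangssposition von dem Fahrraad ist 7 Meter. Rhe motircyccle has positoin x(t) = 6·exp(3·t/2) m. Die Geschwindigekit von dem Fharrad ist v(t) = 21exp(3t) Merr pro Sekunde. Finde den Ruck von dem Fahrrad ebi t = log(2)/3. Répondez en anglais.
Starting from velocity v(t) = 21·exp(3·t), we take 2 derivatives. Differentiating velocity, we get acceleration: a(t) = 63·exp(3·t). The derivative of acceleration gives jerk: j(t) = 189·exp(3·t). Using j(t) = 189·exp(3·t) and substituting t = log(2)/3, we find j = 378.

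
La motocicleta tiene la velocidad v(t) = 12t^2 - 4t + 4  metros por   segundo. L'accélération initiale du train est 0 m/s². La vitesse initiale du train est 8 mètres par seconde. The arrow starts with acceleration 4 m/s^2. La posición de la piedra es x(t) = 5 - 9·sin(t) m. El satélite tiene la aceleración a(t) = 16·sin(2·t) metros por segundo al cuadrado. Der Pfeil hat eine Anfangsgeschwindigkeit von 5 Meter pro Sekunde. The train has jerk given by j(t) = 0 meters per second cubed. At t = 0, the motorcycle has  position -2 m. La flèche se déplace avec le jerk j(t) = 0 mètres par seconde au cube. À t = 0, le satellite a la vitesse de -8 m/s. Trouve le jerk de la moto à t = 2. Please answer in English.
Starting from velocity v(t) = 12·t^2 - 4·t + 4, we take 2 derivatives. Taking d/dt of v(t), we find a(t) = 24·t - 4. Taking d/dt of a(t), we find j(t) = 24. From the given jerk equation j(t) = 24, we substitute t = 2 to get j = 24.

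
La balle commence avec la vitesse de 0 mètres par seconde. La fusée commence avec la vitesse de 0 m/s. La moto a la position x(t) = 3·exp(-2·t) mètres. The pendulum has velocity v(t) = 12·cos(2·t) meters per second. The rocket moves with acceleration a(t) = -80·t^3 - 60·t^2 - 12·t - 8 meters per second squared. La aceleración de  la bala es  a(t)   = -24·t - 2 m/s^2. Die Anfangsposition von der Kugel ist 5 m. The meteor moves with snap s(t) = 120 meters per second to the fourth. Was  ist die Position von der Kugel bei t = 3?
Wir müssen unsere Gleichung für die Beschleunigung a(t) = -24·t - 2 2-mal integrieren. Durch Integration von der Beschleunigung und Verwendung der Anfangsbedingung v(0) = 0, erhalten wir v(t) = 2·t·(-6·t - 1). Die Stammfunktion von der Geschwindigkeit, mit x(0) = 5, ergibt die Position: x(t) = -4·t^3 - t^2 + 5. Mit x(t) = -4·t^3 - t^2 + 5 und Einsetzen von t = 3, finden wir x = -112.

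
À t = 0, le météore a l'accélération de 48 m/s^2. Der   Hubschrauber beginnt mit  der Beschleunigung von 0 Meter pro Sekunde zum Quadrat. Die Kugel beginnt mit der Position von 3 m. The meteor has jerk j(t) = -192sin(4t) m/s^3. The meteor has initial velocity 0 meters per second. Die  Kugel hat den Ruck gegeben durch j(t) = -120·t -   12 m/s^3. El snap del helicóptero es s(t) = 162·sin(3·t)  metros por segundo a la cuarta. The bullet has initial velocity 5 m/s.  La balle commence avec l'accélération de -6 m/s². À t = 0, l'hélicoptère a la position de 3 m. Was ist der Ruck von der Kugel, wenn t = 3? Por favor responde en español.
Usando j(t) = -120·t - 12 y sustituyendo t = 3, encontramos j = -372.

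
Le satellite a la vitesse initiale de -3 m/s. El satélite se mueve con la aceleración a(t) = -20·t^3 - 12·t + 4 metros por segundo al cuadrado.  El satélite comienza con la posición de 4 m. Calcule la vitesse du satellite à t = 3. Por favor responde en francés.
Nous devons intégrer notre équation de l'accélération a(t) = -20·t^3 - 12·t + 4 1 fois. L'intégrale de l'accélération, avec v(0) = -3, donne la vitesse: v(t) = -5·t^4 - 6·t^2 + 4·t - 3. De l'équation de la vitesse v(t) = -5·t^4 - 6·t^2 + 4·t - 3, nous substituons t = 3 pour obtenir v = -450.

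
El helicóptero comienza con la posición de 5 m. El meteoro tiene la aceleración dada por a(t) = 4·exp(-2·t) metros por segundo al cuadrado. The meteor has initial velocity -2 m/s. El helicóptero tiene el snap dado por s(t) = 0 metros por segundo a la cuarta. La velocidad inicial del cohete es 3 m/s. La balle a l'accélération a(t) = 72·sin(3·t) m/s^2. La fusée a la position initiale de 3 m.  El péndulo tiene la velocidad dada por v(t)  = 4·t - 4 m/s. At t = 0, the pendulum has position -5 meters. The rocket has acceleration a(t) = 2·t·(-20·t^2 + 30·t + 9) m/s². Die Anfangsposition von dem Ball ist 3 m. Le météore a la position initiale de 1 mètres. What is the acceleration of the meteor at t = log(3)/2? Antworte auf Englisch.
We have acceleration a(t) = 4·exp(-2·t). Substituting t = log(3)/2: a(log(3)/2) = 4/3.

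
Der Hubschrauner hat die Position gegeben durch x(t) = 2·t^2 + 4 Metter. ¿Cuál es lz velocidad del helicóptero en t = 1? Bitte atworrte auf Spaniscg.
Para resolver esto, necesitamos tomar 1 derivada de nuestra ecuación de la posición x(t) = 2·t^2 + 4. La derivada de la posición da la velocidad: v(t) = 4·t. Tenemos la velocidad v(t) = 4·t. Sustituyendo t = 1: v(1) = 4.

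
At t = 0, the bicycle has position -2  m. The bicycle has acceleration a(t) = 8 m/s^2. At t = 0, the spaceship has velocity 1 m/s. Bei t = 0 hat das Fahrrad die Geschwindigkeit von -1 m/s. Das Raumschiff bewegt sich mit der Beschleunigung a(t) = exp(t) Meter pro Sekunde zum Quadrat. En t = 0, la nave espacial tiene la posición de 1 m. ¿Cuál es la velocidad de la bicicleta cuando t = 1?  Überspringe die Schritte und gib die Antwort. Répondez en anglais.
v(1) = 7.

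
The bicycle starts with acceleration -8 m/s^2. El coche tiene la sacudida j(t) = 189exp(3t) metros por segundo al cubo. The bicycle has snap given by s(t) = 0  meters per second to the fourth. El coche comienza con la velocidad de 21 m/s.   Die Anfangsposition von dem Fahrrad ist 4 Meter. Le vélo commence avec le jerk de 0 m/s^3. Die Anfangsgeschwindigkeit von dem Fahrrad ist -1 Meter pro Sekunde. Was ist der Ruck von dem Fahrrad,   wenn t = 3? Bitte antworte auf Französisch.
Nous devons intégrer notre équation du snap s(t) = 0 1 fois. En prenant ∫s(t)dt et en appliquant j(0) = 0, nous trouvons j(t) = 0. De l'équation du jerk j(t) = 0, nous substituons t = 3 pour obtenir j = 0.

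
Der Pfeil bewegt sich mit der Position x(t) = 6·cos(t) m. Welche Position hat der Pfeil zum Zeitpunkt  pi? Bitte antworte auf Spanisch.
Usando x(t) = 6·cos(t) y sustituyendo t = pi, encontramos x = -6.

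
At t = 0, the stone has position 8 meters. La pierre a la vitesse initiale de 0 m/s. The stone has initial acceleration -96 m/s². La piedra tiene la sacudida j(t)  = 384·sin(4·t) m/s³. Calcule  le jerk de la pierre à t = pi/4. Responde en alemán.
Mit j(t) = 384·sin(4·t) und Einsetzen von t = pi/4, finden wir j = 0.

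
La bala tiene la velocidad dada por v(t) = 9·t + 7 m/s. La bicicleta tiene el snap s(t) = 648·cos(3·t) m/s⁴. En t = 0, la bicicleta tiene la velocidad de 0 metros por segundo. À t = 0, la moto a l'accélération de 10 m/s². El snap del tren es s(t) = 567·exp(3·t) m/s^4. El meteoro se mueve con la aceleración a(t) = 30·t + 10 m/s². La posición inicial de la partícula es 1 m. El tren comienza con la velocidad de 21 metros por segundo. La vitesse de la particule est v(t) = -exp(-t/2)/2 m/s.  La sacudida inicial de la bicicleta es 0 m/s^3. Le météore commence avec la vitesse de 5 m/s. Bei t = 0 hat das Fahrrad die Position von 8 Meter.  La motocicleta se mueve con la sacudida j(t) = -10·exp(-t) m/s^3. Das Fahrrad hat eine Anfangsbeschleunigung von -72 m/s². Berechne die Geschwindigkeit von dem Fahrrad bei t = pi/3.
Wir müssen unsere Gleichung für den Snap s(t) = 648·cos(3·t) 3-mal integrieren. Mit ∫s(t)dt und Anwendung von j(0) = 0, finden wir j(t) = 216·sin(3·t). Das Integral von dem Ruck ist die Beschleunigung. Mit a(0) = -72 erhalten wir a(t) = -72·cos(3·t). Mit ∫a(t)dt und Anwendung von v(0) = 0, finden wir v(t) = -24·sin(3·t). Wir haben die Geschwindigkeit v(t) = -24·sin(3·t). Durch Einsetzen von t = pi/3: v(pi/3) = 0.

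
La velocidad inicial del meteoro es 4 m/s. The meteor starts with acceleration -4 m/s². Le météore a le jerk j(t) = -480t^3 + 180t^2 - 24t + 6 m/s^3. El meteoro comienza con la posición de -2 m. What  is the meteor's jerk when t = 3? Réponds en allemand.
Aus der Gleichung für den Ruck j(t) = -480·t^3 + 180·t^2 - 24·t + 6, setzen wir t = 3 ein und erhalten j = -11406.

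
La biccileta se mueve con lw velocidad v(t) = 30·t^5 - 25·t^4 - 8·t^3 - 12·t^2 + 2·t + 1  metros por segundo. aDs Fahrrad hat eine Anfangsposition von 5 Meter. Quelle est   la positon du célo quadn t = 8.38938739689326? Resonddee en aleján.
Wir müssen unsere Gleichung für die Geschwindigkeit v(t) = 30·t^5 - 25·t^4 - 8·t^3 - 12·t^2 + 2·t + 1 1-mal integrieren. Durch Integration von der Geschwindigkeit und Verwendung der Anfangsbedingung x(0) = 5, erhalten wir x(t) = 5·t^6 - 5·t^5 - 2·t^4 - 4·t^3 + t^2 + t + 5. Aus der Gleichung für die Position x(t) = 5·t^6 - 5·t^5 - 2·t^4 - 4·t^3 + t^2 + t + 5, setzen wir t = 8.38938739689326 ein und erhalten x = 1523243.54207673.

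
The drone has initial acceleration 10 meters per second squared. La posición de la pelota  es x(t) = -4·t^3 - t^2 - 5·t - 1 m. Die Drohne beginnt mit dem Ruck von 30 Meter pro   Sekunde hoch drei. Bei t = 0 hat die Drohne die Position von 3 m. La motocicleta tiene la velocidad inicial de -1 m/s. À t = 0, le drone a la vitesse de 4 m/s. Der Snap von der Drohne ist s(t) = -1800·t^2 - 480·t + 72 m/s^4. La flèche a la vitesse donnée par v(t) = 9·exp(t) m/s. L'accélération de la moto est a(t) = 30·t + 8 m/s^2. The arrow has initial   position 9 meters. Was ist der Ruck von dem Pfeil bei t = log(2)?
Ausgehend von der Geschwindigkeit v(t) = 9·exp(t), nehmen wir 2 Ableitungen. Die Ableitung von der Geschwindigkeit ergibt die Beschleunigung: a(t) = 9·exp(t). Durch Ableiten von der Beschleunigung erhalten wir den Ruck: j(t) = 9·exp(t). Aus der Gleichung für den Ruck j(t) = 9·exp(t), setzen wir t = log(2) ein und erhalten j = 18.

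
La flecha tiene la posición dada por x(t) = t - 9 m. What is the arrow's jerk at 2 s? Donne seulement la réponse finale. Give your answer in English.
The jerk at t = 2 is j = 0.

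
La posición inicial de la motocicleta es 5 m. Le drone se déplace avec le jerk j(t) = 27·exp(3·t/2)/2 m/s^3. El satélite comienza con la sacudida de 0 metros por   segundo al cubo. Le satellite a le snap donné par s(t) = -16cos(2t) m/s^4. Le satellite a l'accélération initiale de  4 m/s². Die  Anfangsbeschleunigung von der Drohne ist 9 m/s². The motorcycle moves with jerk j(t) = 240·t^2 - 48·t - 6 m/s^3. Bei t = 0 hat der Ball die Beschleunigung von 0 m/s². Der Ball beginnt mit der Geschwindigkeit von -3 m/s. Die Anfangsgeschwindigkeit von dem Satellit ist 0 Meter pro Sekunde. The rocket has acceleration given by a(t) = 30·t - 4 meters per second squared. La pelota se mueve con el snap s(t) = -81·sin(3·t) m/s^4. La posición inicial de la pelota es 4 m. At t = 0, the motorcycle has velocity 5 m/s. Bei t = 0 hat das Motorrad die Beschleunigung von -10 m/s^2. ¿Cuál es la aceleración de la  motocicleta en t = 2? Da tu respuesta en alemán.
Wir müssen die Stammfunktion unserer Gleichung für den Ruck j(t) = 240·t^2 - 48·t - 6 1-mal finden. Mit ∫j(t)dt und Anwendung von a(0) = -10, finden wir a(t) = 80·t^3 - 24·t^2 - 6·t - 10. Aus der Gleichung für die Beschleunigung a(t) = 80·t^3 - 24·t^2 - 6·t - 10, setzen wir t = 2 ein und erhalten a = 522.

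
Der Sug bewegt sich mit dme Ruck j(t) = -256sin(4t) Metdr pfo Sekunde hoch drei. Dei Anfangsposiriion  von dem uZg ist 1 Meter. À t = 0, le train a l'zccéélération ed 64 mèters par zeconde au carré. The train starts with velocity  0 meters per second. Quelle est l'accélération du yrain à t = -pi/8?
Nous devons intégrer notre équation du jerk j(t) = -256·sin(4·t) 1 fois. La primitive du jerk, avec a(0) = 64, donne l'accélération: a(t) = 64·cos(4·t). De l'équation de l'accélération a(t) = 64·cos(4·t), nous substituons t = -pi/8 pour obtenir a = 0.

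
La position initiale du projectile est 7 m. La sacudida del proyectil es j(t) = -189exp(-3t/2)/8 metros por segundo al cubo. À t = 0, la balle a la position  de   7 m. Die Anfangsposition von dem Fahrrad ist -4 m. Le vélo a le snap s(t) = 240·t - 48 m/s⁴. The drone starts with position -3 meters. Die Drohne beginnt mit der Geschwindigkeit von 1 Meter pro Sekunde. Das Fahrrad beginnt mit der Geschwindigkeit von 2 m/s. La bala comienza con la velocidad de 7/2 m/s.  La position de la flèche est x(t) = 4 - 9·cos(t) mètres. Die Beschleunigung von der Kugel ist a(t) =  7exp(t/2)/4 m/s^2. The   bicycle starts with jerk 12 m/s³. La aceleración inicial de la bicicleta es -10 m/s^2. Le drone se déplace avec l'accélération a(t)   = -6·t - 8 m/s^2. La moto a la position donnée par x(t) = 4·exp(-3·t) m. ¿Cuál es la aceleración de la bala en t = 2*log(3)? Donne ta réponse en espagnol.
Tenemos la aceleración a(t) = 7·exp(t/2)/4. Sustituyendo t = 2*log(3): a(2*log(3)) = 21/4.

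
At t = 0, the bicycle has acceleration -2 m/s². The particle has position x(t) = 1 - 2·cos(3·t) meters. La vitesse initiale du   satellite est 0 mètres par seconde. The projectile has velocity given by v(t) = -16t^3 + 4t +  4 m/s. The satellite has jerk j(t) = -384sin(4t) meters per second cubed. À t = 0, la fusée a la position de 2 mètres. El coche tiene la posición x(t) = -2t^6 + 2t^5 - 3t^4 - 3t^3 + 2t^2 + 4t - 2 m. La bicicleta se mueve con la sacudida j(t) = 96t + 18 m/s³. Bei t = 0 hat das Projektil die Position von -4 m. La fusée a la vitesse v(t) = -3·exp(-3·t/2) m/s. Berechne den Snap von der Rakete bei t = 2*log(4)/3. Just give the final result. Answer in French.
La réponse est 81/32.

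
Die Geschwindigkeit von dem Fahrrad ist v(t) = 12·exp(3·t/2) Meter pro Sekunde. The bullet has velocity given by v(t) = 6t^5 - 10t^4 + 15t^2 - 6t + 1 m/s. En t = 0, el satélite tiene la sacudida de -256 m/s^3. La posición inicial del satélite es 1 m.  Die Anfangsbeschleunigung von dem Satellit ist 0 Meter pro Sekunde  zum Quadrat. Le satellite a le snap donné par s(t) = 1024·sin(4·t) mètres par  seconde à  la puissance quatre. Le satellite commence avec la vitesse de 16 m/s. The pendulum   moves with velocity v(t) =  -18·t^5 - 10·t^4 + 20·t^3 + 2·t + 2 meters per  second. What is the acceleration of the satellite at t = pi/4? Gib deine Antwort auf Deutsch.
Wir müssen unsere Gleichung für den Snap s(t) = 1024·sin(4·t) 2-mal integrieren. Durch Integration von dem Snap und Verwendung der Anfangsbedingung j(0) = -256, erhalten wir j(t) = -256·cos(4·t). Das Integral von dem Ruck ist die Beschleunigung. Mit a(0) = 0 erhalten wir a(t) = -64·sin(4·t). Wir haben die Beschleunigung a(t) = -64·sin(4·t). Durch Einsetzen von t = pi/4: a(pi/4) = 0.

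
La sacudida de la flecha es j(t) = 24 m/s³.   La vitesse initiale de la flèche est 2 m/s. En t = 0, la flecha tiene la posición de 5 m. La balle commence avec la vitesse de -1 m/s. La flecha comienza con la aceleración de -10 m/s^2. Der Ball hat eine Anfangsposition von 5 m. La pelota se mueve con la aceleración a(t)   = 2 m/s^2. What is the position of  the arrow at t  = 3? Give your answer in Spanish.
Para resolver esto, necesitamos tomar 3 integrales de nuestra ecuación de la sacudida j(t) = 24. La antiderivada de la sacudida, con a(0) = -10, da la aceleración: a(t) = 24·t - 10. Integrando la aceleración y usando la condición inicial v(0) = 2, obtenemos v(t) = 12·t^2 - 10·t + 2. Integrando la velocidad y usando la condición inicial x(0) = 5, obtenemos x(t) = 4·t^3 - 5·t^2 + 2·t + 5. De la ecuación de la posición x(t) = 4·t^3 - 5·t^2 + 2·t + 5, sustituimos t = 3 para obtener x = 74.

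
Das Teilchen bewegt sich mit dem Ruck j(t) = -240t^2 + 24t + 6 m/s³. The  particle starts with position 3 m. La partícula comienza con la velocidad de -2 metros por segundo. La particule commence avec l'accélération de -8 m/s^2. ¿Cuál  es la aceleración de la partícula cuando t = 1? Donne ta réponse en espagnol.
Para resolver esto, necesitamos tomar 1 antiderivada de nuestra ecuación de la sacudida j(t) = -240·t^2 + 24·t + 6. Tomando ∫j(t)dt y aplicando a(0) = -8, encontramos a(t) = -80·t^3 + 12·t^2 + 6·t - 8. Tenemos la aceleración a(t) = -80·t^3 + 12·t^2 + 6·t - 8. Sustituyendo t = 1: a(1) = -70.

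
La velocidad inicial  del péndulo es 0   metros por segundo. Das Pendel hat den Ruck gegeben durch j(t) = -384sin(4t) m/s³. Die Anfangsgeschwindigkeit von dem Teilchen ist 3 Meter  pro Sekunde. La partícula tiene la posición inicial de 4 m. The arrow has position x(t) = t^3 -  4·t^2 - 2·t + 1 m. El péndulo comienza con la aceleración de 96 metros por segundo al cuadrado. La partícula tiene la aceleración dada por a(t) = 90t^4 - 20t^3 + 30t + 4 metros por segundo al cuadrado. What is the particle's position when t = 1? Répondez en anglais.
Starting from acceleration a(t) = 90·t^4 - 20·t^3 + 30·t + 4, we take 2 integrals. The antiderivative of acceleration, with v(0) = 3, gives velocity: v(t) = 18·t^5 - 5·t^4 + 15·t^2 + 4·t + 3. Finding the antiderivative of v(t) and using x(0) = 4: x(t) = 3·t^6 - t^5 + 5·t^3 + 2·t^2 + 3·t + 4. We have position x(t) = 3·t^6 - t^5 + 5·t^3 + 2·t^2 + 3·t + 4. Substituting t = 1: x(1) = 16.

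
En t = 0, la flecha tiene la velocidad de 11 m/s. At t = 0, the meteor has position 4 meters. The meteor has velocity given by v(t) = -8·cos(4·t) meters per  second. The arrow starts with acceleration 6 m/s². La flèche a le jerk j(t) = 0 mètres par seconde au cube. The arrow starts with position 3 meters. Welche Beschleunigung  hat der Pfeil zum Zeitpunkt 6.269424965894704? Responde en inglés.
Starting from jerk j(t) = 0, we take 1 antiderivative. The integral of jerk is acceleration. Using a(0) = 6, we get a(t) = 6. From the given acceleration equation a(t) = 6, we substitute t = 6.269424965894704 to get a = 6.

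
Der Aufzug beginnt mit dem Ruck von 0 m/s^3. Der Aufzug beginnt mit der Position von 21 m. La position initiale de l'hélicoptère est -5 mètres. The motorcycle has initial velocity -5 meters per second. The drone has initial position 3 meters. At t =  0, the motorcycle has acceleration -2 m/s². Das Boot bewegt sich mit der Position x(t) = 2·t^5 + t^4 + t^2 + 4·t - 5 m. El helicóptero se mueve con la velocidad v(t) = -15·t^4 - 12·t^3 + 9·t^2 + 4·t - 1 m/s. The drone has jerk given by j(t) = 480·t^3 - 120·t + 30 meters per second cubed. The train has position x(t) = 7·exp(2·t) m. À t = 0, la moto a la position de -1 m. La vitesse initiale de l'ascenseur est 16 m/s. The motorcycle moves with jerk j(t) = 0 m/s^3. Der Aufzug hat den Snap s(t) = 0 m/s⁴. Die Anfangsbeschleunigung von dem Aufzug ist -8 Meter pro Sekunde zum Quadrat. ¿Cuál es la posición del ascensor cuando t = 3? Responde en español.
Debemos encontrar la integral de nuestra ecuación del snap s(t) = 0 4 veces. Tomando ∫s(t)dt y aplicando j(0) = 0, encontramos j(t) = 0. La integral de la sacudida, con a(0) = -8, da la aceleración: a(t) = -8. La integral de la aceleración, con v(0) = 16, da la velocidad: v(t) = 16 - 8·t. La antiderivada de la velocidad es la posición. Usando x(0) = 21, obtenemos x(t) = -4·t^2 + 16·t + 21. De la ecuación de la posición x(t) = -4·t^2 + 16·t + 21, sustituimos t = 3 para obtener x = 33.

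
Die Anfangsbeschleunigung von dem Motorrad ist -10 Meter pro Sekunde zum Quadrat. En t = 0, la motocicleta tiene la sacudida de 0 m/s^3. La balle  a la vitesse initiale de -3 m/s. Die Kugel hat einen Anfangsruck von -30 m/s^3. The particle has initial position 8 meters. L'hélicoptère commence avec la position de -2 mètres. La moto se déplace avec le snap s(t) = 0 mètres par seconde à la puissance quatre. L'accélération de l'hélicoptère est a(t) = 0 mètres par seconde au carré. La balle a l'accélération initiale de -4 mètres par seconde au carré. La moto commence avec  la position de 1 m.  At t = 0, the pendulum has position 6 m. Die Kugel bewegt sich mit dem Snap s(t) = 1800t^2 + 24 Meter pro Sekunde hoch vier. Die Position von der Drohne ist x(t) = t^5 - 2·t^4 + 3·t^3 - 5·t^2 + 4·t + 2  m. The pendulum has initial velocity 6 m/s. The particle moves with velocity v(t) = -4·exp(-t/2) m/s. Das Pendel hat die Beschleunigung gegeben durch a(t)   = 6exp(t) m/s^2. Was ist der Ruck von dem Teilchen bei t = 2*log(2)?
Wir müssen unsere Gleichung für die Geschwindigkeit v(t) = -4·exp(-t/2) 2-mal ableiten. Durch Ableiten von der Geschwindigkeit erhalten wir die Beschleunigung: a(t) = 2·exp(-t/2). Durch Ableiten von der Beschleunigung erhalten wir den Ruck: j(t) = -exp(-t/2). Mit j(t) = -exp(-t/2) und Einsetzen von t = 2*log(2), finden wir j = -1/2.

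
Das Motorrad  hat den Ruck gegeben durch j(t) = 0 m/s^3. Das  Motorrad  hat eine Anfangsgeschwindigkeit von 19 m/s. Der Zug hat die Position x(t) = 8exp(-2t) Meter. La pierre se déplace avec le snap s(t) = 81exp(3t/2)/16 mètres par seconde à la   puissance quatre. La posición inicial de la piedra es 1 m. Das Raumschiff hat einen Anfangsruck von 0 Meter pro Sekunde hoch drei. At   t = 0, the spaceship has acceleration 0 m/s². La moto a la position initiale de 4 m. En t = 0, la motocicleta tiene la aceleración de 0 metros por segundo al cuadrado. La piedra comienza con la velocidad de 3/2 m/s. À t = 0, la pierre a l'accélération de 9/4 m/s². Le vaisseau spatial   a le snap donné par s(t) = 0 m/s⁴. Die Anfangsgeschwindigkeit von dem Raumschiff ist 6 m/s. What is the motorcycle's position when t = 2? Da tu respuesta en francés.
Pour résoudre ceci, nous devons prendre 3 intégrales de notre équation du jerk j(t) = 0. En intégrant le jerk et en utilisant la condition initiale a(0) = 0, nous obtenons a(t) = 0. En intégrant l'accélération et en utilisant la condition initiale v(0) = 19, nous obtenons v(t) = 19. L'intégrale de la vitesse, avec x(0) = 4, donne la position: x(t) = 19·t + 4. De l'équation de la position x(t) = 19·t + 4, nous substituons t = 2 pour obtenir x = 42.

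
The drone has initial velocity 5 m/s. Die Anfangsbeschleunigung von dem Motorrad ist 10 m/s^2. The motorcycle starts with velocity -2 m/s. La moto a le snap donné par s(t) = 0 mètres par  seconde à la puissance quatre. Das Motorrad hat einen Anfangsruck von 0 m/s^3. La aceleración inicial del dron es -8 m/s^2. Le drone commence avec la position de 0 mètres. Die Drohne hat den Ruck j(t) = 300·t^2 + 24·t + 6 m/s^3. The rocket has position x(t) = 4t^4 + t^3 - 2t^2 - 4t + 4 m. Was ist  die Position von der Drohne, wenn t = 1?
Ausgehend von dem Ruck j(t) = 300·t^2 + 24·t + 6, nehmen wir 3 Integrale. Die Stammfunktion von dem Ruck ist die Beschleunigung. Mit a(0) = -8 erhalten wir a(t) = 100·t^3 + 12·t^2 + 6·t - 8. Mit ∫a(t)dt und Anwendung von v(0) = 5, finden wir v(t) = 25·t^4 + 4·t^3 + 3·t^2 - 8·t + 5. Die Stammfunktion von der Geschwindigkeit, mit x(0) = 0, ergibt die Position: x(t) = 5·t^5 + t^4 + t^3 - 4·t^2 + 5·t. Wir haben die Position x(t) = 5·t^5 + t^4 + t^3 - 4·t^2 + 5·t. Durch Einsetzen von t = 1: x(1) = 8.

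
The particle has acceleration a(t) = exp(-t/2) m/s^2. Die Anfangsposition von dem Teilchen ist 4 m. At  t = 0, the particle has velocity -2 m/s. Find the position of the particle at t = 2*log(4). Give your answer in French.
Nous devons trouver l'intégrale de notre équation de l'accélération a(t) = exp(-t/2) 2 fois. En intégrant l'accélération et en utilisant la condition initiale v(0) = -2, nous obtenons v(t) = -2·exp(-t/2). La primitive de la vitesse est la position. En utilisant x(0) = 4, nous obtenons x(t) = 4·exp(-t/2). Nous avons la position x(t) = 4·exp(-t/2). En substituant t = 2*log(4): x(2*log(4)) = 1.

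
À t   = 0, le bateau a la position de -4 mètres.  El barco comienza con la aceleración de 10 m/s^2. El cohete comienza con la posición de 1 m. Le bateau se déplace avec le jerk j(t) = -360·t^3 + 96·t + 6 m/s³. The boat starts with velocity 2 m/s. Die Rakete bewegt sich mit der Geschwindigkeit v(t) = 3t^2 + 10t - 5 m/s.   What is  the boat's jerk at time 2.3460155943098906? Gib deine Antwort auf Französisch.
De l'équation du jerk j(t) = -360·t^3 + 96·t + 6, nous substituons t = 2.3460155943098906 pour obtenir j = -4417.09358130748.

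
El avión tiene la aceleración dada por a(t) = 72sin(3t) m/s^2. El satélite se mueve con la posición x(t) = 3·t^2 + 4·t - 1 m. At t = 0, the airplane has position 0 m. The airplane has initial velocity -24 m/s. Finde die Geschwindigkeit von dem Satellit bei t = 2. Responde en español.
Para resolver esto, necesitamos tomar 1 derivada de nuestra ecuación de la posición x(t) = 3·t^2 + 4·t - 1. Derivando la posición, obtenemos la velocidad: v(t) = 6·t + 4. Tenemos la velocidad v(t) = 6·t + 4. Sustituyendo t = 2: v(2) = 16.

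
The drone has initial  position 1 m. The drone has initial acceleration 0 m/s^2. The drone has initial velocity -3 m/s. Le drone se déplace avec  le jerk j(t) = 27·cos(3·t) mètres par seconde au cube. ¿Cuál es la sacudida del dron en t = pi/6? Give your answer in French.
De l'équation du jerk j(t) = 27·cos(3·t), nous substituons t = pi/6 pour obtenir j = 0.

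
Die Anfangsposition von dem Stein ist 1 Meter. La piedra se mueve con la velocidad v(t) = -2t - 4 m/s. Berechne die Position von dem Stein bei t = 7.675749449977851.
Ausgehend von der Geschwindigkeit v(t) = -2·t - 4, nehmen wir 1 Integral. Die Stammfunktion von der Geschwindigkeit ist die Position. Mit x(0) = 1 erhalten wir x(t) = -t^2 - 4·t + 1. Wir haben die Position x(t) = -t^2 - 4·t + 1. Durch Einsetzen von t = 7.675749449977851: x(7.675749449977851) = -88.6201274187467.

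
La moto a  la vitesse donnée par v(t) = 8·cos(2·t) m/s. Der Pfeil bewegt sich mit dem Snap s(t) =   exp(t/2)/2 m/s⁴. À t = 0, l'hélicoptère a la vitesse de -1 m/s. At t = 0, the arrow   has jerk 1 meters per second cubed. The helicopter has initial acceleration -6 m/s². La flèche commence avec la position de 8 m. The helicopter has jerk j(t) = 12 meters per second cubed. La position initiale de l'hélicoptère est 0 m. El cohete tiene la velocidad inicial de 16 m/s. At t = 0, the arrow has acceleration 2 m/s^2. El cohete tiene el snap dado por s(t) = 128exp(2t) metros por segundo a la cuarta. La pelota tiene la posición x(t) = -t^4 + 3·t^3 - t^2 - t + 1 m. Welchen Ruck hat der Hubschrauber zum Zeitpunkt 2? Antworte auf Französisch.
Nous avons le jerk j(t) = 12. En substituant t = 2: j(2) = 12.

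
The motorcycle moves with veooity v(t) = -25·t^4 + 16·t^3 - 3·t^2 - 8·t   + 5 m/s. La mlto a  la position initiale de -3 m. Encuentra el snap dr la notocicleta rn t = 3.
Partiendo de la velocidad v(t) = -25·t^4 + 16·t^3 - 3·t^2 - 8·t + 5, tomamos 3 derivadas. Tomando d/dt de v(t), encontramos a(t) = -100·t^3 + 48·t^2 - 6·t - 8. Tomando d/dt de a(t), encontramos j(t) = -300·t^2 + 96·t - 6. Derivando la sacudida, obtenemos el snap: s(t) = 96 - 600·t. Tenemos el snap s(t) = 96 - 600·t. Sustituyendo t = 3: s(3) = -1704.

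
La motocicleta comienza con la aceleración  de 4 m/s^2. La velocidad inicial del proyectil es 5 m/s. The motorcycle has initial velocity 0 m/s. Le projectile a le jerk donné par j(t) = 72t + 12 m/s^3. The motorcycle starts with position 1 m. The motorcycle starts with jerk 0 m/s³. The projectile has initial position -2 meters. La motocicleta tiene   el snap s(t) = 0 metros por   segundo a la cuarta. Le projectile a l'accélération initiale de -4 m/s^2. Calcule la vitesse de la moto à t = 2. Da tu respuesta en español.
Para resolver esto, necesitamos tomar 3 antiderivadas de nuestra ecuación del snap s(t) = 0. Integrando el snap y usando la condición inicial j(0) = 0, obtenemos j(t) = 0. Integrando la sacudida y usando la condición inicial a(0) = 4, obtenemos a(t) = 4. Integrando la aceleración y usando la condición inicial v(0) = 0, obtenemos v(t) = 4·t. Tenemos la velocidad v(t) = 4·t. Sustituyendo t = 2: v(2) = 8.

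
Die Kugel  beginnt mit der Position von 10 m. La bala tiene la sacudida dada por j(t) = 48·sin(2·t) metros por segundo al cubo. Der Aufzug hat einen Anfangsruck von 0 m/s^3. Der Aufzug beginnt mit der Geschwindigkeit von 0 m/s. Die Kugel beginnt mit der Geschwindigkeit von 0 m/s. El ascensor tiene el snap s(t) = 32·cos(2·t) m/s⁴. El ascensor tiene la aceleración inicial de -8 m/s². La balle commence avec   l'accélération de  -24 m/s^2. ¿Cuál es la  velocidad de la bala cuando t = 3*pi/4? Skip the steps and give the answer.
La velocidad en t = 3*pi/4 es v = 12.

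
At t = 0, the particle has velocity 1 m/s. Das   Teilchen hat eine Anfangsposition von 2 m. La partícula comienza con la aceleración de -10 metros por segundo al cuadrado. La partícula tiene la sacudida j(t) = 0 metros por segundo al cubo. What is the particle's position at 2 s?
We need to integrate our jerk equation j(t) = 0 3 times. Finding the integral of j(t) and using a(0) = -10: a(t) = -10. Integrating acceleration and using the initial condition v(0) = 1, we get v(t) = 1 - 10·t. The integral of velocity is position. Using x(0) = 2, we get x(t) = -5·t^2 + t + 2. Using x(t) = -5·t^2 + t + 2 and substituting t = 2, we find x = -16.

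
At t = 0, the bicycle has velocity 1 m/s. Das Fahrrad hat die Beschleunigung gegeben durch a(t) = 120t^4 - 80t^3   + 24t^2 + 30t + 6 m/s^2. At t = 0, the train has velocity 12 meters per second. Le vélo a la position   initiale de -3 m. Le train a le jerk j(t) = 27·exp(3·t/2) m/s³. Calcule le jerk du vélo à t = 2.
Nous devons dériver notre équation de l'accélération a(t) = 120·t^4 - 80·t^3 + 24·t^2 + 30·t + 6 1 fois. En dérivant l'accélération, nous obtenons le jerk: j(t) = 480·t^3 - 240·t^2 + 48·t + 30. De l'équation du jerk j(t) = 480·t^3 - 240·t^2 + 48·t + 30, nous substituons t = 2 pour obtenir j = 3006.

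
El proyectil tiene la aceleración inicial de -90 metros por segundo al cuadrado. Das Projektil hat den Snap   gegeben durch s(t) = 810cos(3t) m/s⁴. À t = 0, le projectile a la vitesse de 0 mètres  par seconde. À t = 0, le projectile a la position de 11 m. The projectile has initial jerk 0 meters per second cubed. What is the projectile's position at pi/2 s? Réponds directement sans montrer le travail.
x(pi/2) = 1.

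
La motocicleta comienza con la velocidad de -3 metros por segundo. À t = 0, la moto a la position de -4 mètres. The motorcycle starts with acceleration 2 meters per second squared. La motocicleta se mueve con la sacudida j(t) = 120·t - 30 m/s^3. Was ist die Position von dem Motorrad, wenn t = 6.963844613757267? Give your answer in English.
We must find the integral of our jerk equation j(t) = 120·t - 30 3 times. Taking ∫j(t)dt and applying a(0) = 2, we find a(t) = 60·t^2 - 30·t + 2. The integral of acceleration, with v(0) = -3, gives velocity: v(t) = 20·t^3 - 15·t^2 + 2·t - 3. Integrating velocity and using the initial condition x(0) = -4, we get x(t) = 5·t^4 - 5·t^3 + t^2 - 3·t - 4. Using x(t) = 5·t^4 - 5·t^3 + t^2 - 3·t - 4 and substituting t = 6.963844613757267, we find x = 10093.9298296166.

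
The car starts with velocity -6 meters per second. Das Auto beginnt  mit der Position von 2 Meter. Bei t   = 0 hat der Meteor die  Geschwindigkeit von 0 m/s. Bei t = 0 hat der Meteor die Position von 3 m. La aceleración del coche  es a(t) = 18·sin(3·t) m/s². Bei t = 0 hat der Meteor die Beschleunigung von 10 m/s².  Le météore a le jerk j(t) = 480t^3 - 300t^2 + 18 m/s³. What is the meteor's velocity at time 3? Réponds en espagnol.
Partiendo de la sacudida j(t) = 480·t^3 - 300·t^2 + 18, tomamos 2 integrales. La integral de la sacudida, con a(0) = 10, da la aceleración: a(t) = 120·t^4 - 100·t^3 + 18·t + 10. Integrando la aceleración y usando la condición inicial v(0) = 0, obtenemos v(t) = t·(24·t^4 - 25·t^3 + 9·t + 10). Tenemos la velocidad v(t) = t·(24·t^4 - 25·t^3 + 9·t + 10). Sustituyendo t = 3: v(3) = 3918.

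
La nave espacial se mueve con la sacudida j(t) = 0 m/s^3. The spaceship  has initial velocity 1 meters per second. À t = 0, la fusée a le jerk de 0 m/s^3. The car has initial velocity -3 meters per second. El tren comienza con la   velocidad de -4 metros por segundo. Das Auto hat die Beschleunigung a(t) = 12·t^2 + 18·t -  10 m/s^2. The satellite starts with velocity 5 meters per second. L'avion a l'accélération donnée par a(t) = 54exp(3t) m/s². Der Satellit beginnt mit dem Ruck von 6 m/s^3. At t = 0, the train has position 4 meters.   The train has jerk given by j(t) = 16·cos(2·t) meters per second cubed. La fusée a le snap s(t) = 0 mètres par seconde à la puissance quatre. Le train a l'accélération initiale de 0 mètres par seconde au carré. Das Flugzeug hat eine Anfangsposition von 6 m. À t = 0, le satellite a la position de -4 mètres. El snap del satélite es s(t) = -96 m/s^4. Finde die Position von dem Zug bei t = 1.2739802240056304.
Um dies zu lösen, müssen wir 3 Integrale unserer Gleichung für den Ruck j(t) = 16·cos(2·t) finden. Mit ∫j(t)dt und Anwendung von a(0) = 0, finden wir a(t) = 8·sin(2·t). Mit ∫a(t)dt und Anwendung von v(0) = -4, finden wir v(t) = -4·cos(2·t). Das Integral von der Geschwindigkeit ist die Position. Mit x(0) = 4 erhalten wir x(t) = 4 - 2·sin(2·t). Aus der Gleichung für die Position x(t) = 4 - 2·sin(2·t), setzen wir t = 1.2739802240056304 ein und erhalten x = 2.88124901272396.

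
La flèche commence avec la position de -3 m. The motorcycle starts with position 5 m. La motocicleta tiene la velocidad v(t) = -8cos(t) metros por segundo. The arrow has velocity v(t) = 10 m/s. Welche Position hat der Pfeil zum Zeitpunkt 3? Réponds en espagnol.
Necesitamos integrar nuestra ecuación de la velocidad v(t) = 10 1 vez. La antiderivada de la velocidad es la posición. Usando x(0) = -3, obtenemos x(t) = 10·t - 3. Usando x(t) = 10·t - 3 y sustituyendo t = 3, encontramos x = 27.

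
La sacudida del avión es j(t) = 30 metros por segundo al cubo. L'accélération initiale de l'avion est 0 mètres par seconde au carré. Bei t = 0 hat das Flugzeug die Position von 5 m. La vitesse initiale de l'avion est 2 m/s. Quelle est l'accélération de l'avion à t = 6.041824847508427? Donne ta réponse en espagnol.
Partiendo de la sacudida j(t) = 30, tomamos 1 antiderivada. Tomando ∫j(t)dt y aplicando a(0) = 0, encontramos a(t) = 30·t. De la ecuación de la aceleración a(t) = 30·t, sustituimos t = 6.041824847508427 para obtener a = 181.254745425253.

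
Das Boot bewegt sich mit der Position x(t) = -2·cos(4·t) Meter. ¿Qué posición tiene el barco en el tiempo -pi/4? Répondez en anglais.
We have position x(t) = -2·cos(4·t). Substituting t = -pi/4: x(-pi/4) = 2.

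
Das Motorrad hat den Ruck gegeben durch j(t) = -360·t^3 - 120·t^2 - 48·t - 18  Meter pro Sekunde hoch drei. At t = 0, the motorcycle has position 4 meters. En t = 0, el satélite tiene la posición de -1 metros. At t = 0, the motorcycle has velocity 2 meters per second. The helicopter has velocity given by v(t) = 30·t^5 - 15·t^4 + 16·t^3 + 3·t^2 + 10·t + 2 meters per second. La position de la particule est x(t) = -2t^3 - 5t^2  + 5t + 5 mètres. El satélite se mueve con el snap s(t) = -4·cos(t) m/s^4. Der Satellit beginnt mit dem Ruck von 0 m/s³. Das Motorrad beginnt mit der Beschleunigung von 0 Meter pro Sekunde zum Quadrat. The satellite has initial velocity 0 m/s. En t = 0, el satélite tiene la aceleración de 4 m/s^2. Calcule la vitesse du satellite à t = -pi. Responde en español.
Partiendo del snap s(t) = -4·cos(t), tomamos 3 integrales. La antiderivada del snap es la sacudida. Usando j(0) = 0, obtenemos j(t) = -4·sin(t). La integral de la sacudida, con a(0) = 4, da la aceleración: a(t) = 4·cos(t). Integrando la aceleración y usando la condición inicial v(0) = 0, obtenemos v(t) = 4·sin(t). Usando v(t) = 4·sin(t) y sustituyendo t = -pi, encontramos v = 0.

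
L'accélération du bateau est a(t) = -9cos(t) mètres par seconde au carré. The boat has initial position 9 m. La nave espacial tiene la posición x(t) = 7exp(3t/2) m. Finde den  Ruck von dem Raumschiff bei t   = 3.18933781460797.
Wir müssen unsere Gleichung für die Position x(t) = 7·exp(3·t/2) 3-mal ableiten. Mit d/dt von x(t) finden wir v(t) = 21·exp(3·t/2)/2. Die Ableitung von der Geschwindigkeit ergibt die Beschleunigung: a(t) = 63·exp(3·t/2)/4. Die Ableitung von der Beschleunigung ergibt den Ruck: j(t) = 189·exp(3·t/2)/8. Aus der Gleichung für den Ruck j(t) = 189·exp(3·t/2)/8, setzen wir t = 3.18933781460797 ein und erhalten j = 2825.13716191389.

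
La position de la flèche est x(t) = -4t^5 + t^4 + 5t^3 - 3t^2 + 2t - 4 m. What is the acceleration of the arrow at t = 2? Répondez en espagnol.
Debemos derivar nuestra ecuación de la posición x(t) = -4·t^5 + t^4 + 5·t^3 - 3·t^2 + 2·t - 4 2 veces. Tomando d/dt de x(t), encontramos v(t) = -20·t^4 + 4·t^3 + 15·t^2 - 6·t + 2. La derivada de la velocidad da la aceleración: a(t) = -80·t^3 + 12·t^2 + 30·t - 6. Tenemos la aceleración a(t) = -80·t^3 + 12·t^2 + 30·t - 6. Sustituyendo t = 2: a(2) = -538.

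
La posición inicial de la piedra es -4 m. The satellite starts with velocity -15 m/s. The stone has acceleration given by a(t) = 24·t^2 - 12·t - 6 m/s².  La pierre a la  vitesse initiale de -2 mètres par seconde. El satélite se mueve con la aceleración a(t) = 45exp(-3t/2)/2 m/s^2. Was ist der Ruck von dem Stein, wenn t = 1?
Ausgehend von der Beschleunigung a(t) = 24·t^2 - 12·t - 6, nehmen wir 1 Ableitung. Durch Ableiten von der Beschleunigung erhalten wir den Ruck: j(t) = 48·t - 12. Wir haben den Ruck j(t) = 48·t - 12. Durch Einsetzen von t = 1: j(1) = 36.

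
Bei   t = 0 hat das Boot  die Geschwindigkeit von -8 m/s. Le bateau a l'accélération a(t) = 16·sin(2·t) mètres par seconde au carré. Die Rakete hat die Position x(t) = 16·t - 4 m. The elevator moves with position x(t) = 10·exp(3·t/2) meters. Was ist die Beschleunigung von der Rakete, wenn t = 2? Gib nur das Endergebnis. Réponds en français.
L'accélération à t = 2 est a = 0.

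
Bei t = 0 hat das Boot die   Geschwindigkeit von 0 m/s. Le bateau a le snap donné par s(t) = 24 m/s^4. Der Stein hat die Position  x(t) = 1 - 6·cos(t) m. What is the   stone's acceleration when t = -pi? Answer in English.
Starting from position x(t) = 1 - 6·cos(t), we take 2 derivatives. The derivative of position gives velocity: v(t) = 6·sin(t). Taking d/dt of v(t), we find a(t) = 6·cos(t). We have acceleration a(t) = 6·cos(t). Substituting t = -pi: a(-pi) = -6.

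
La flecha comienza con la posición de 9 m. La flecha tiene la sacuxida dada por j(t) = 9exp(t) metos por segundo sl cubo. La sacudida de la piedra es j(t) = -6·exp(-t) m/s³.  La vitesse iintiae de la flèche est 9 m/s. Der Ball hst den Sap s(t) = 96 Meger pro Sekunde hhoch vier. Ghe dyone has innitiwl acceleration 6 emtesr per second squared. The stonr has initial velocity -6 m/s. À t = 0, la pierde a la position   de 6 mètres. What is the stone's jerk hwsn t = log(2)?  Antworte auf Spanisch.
Usando j(t) = -6·exp(-t) y sustituyendo t = log(2), encontramos j = -3.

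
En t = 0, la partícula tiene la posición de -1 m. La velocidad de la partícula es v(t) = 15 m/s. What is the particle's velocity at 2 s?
Using v(t) = 15 and substituting t = 2, we find v = 15.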